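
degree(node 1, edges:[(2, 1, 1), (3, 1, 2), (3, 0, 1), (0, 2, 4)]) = incident: (2,1), (3,1)
= 2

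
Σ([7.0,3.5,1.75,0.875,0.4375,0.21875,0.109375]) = 7.0 + 3.5 + 1.75 + 0.875 + 0.4375 + 0.21875 + 0.109375
= 13.890625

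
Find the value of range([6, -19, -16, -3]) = 25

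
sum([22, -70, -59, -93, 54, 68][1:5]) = -168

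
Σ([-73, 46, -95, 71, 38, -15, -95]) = (-73) + 46 + (-95) + 71 + 38 + (-15) + (-95)
= -123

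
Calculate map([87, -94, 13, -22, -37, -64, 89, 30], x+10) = 87+10=97, -94+10=-84, 13+10=23, -22+10=-12, -37+10=-27, -64+10=-54, 89+10=99, 30+10=40
= [97, -84, 23, -12, -27, -54, 99, 40]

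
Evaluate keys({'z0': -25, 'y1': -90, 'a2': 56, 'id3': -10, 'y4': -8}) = ['z0', 'y1', 'a2', 'id3', 'y4']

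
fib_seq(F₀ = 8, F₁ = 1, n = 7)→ F_2 = F_1 + F_0 = 9
F_3 = F_2 + F_1 = 10
F_4 = F_3 + F_2 = 19
...
= [8, 1, 9, 10, 19, 29, 48]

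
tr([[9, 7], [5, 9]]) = diagonal: 9 + 9
= 18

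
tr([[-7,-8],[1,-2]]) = -9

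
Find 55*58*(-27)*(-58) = 4995540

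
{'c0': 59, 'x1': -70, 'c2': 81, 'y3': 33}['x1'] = -70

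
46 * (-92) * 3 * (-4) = 50784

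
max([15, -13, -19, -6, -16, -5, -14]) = 15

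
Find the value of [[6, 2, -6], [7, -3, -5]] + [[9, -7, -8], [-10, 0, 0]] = [[15, -5, -14], [-3, -3, -5]]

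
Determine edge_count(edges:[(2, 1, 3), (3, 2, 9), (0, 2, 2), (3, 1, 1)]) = 4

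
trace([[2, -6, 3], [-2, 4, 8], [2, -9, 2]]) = 8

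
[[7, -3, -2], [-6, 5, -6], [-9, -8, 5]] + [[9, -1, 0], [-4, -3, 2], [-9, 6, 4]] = [[16, -4, -2], [-10, 2, -4], [-18, -2, 9]]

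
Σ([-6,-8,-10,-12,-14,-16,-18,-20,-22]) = (-6) + (-8) + (-10) + (-12) + (-14) + (-16) + (-18) + (-20) + (-22)
= -126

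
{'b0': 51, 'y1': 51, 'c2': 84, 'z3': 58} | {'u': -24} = {'b0': 51, 'y1': 51, 'c2': 84, 'z3': 58, 'u': -24}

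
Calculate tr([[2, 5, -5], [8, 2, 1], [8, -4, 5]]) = 9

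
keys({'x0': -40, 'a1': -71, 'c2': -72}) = ['x0', 'a1', 'c2']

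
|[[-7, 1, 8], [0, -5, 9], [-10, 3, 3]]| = -196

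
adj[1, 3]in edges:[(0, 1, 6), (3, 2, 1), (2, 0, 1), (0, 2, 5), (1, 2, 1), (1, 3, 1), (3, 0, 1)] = 1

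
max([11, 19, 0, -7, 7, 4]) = 19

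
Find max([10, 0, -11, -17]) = 10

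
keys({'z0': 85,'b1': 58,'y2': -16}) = ['z0', 'b1', 'y2']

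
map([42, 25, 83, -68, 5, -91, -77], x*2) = [84, 50, 166, -136, 10, -182, -154]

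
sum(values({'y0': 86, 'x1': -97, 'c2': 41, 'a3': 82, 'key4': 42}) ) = 154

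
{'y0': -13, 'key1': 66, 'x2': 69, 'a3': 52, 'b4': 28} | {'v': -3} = {'y0': -13, 'key1': 66, 'x2': 69, 'a3': 52, 'b4': 28, 'v': -3}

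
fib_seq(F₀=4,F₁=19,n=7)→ F_2 = F_1 + F_0 = 23
F_3 = F_2 + F_1 = 42
F_4 = F_3 + F_2 = 65
...
= [4, 19, 23, 42, 65, 107, 172]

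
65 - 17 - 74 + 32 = 6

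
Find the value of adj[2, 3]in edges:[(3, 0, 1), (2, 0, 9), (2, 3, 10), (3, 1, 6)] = 10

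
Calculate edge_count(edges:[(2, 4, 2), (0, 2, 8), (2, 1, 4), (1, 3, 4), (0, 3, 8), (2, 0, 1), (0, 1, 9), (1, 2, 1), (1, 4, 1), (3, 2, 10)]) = 10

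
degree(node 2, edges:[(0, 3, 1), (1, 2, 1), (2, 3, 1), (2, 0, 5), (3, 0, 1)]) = 3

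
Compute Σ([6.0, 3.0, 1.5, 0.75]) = 6.0 + 3.0 + 1.5 + 0.75
= 11.25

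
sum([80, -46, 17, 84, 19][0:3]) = slice → [80, -46, 17]
80 + (-46) + 17
= 51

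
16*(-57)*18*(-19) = 311904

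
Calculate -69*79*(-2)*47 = 512394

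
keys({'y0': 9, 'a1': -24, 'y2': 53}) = ['y0', 'a1', 'y2']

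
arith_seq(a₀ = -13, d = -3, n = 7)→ [-13, -16, -19, -22, -25, -28, -31]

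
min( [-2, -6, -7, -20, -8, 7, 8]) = -20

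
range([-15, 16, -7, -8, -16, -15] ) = 32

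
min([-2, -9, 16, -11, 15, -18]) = -18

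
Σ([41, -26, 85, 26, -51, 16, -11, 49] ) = 129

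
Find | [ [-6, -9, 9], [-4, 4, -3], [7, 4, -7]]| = (1)*(-6)*det([[4, -3], [4, -7]]) + (-1)*(-9)*det([[-4, -3], [7, -7]]) + (1)*(9)*det([[-4, 4], [7, 4]])
= 96 + 441 + -396
= 141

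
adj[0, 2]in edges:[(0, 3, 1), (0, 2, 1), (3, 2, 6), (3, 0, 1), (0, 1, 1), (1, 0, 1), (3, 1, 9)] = 1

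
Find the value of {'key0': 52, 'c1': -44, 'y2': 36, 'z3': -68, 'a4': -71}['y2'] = 36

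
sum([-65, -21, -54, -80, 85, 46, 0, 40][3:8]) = slice → [-80, 85, 46, 0, 40]
(-80) + 85 + 46 + 0 + 40
= 91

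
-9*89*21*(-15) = 252315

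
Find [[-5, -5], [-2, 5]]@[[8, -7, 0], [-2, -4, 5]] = [[-30, 55, -25], [-26, -6, 25]]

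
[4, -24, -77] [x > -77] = keep x where x > -77: 4✓, -24✓, -77✗
= [4, -24]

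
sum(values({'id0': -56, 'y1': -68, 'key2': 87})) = -37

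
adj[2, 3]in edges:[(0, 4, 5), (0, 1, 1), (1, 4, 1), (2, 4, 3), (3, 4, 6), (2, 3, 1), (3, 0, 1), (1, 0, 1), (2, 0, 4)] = 1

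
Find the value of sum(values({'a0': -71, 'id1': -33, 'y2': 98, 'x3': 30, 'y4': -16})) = 8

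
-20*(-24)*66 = 31680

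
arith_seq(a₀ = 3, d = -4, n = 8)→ [3, -1, -5, -9, -13, -17, -21, -25]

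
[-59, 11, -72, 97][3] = 97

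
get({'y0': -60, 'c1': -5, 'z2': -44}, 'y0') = -60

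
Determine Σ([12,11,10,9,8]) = 50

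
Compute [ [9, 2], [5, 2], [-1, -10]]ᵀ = [[9, 5, -1], [2, 2, -10]]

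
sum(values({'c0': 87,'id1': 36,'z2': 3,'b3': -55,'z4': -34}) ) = 37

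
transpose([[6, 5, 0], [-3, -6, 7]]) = [[6, -3], [5, -6], [0, 7]]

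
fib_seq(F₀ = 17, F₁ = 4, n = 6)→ F_2 = F_1 + F_0 = 21
F_3 = F_2 + F_1 = 25
F_4 = F_3 + F_2 = 46
...
= [17, 4, 21, 25, 46, 71]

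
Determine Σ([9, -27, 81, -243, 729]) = 9 + -27 + 81 + -243 + 729
= 549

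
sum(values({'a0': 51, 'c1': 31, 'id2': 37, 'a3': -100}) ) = 19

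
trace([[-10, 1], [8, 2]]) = -8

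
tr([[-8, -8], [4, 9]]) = 1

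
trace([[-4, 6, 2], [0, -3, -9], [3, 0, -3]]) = diagonal: (-4) + (-3) + (-3)
= -10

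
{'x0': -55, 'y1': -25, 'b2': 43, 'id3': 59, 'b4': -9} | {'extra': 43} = {'x0': -55, 'y1': -25, 'b2': 43, 'id3': 59, 'b4': -9, 'extra': 43}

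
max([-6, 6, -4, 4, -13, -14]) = 6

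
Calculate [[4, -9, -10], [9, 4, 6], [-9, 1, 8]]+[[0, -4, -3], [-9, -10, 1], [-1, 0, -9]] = [[4, -13, -13], [0, -6, 7], [-10, 1, -1]]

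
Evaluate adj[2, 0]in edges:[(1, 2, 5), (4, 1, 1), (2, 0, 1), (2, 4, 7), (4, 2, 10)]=1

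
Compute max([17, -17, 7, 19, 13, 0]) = 19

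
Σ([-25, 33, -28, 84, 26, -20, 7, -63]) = (-25) + 33 + (-28) + 84 + 26 + (-20) + 7 + (-63)
= 14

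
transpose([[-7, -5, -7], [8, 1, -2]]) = [[-7, 8], [-5, 1], [-7, -2]]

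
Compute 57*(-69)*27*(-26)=2760966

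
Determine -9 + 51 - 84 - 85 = -127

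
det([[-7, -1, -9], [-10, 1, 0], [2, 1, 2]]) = 74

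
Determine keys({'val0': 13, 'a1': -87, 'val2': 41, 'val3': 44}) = ['val0', 'a1', 'val2', 'val3']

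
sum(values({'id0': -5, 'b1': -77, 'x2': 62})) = -20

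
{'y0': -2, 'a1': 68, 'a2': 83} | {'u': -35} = {'y0': -2, 'a1': 68, 'a2': 83, 'u': -35}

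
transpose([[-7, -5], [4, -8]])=[[-7, 4], [-5, -8]]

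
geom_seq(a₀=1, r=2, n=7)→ a_0 = 1*2^0 = 1
a_1 = 1*2^1 = 2
a_2 = 1*2^2 = 4
...
= [1, 2, 4, 8, 16, 32, 64]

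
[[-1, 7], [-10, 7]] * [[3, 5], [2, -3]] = [[11, -26], [-16, -71]]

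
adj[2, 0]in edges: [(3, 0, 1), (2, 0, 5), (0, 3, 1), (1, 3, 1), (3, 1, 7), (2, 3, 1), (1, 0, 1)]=5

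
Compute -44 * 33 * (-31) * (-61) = -2745732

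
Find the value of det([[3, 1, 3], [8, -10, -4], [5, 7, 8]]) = 78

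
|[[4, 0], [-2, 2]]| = 8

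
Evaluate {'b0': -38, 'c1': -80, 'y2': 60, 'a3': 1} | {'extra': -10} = {'b0': -38, 'c1': -80, 'y2': 60, 'a3': 1, 'extra': -10}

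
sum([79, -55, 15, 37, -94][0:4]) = 76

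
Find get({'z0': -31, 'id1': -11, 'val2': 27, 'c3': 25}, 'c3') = 25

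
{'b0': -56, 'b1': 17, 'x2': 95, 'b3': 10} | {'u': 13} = {'b0': -56, 'b1': 17, 'x2': 95, 'b3': 10, 'u': 13}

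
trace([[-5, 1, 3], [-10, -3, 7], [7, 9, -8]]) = diagonal: (-5) + (-3) + (-8)
= -16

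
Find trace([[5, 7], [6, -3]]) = diagonal: 5 + (-3)
= 2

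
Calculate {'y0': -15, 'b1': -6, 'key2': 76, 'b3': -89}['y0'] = -15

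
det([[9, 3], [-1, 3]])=(9)*(3) - (3)*(-1)
= 30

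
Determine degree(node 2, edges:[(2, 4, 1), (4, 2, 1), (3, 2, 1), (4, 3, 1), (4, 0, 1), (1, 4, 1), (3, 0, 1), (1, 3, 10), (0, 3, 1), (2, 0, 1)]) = incident: (2,4), (4,2), (3,2), (2,0)
= 4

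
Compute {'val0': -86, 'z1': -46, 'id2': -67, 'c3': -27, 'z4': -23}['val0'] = -86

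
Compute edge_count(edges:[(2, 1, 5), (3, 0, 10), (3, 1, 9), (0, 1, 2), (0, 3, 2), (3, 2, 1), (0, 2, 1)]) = 7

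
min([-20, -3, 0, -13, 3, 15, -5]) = -20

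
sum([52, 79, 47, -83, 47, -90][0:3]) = 178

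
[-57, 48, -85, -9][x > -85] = [-57, 48, -9]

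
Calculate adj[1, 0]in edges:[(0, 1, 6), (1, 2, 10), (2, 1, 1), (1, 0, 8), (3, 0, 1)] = 8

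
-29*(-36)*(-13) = -13572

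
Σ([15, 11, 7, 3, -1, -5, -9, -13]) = 15 + 11 + 7 + 3 + (-1) + (-5) + (-9) + (-13)
= 8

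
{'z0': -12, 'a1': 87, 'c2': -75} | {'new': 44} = {'z0': -12, 'a1': 87, 'c2': -75, 'new': 44}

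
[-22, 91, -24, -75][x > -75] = keep x where x > -75: -22✓, 91✓, -24✓, -75✗
= [-22, 91, -24]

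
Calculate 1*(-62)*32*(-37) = 73408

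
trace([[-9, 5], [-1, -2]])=-11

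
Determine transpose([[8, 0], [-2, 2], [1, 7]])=[[8, -2, 1], [0, 2, 7]]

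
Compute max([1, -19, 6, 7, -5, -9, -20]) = 7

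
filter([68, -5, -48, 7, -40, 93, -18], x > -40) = keep x where x > -40: 68✓, -5✓, -48✗, 7✓, -40✗, 93✓, -18✓
= [68, -5, 7, 93, -18]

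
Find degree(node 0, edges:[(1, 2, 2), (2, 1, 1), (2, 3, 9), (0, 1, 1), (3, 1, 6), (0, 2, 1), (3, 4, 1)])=2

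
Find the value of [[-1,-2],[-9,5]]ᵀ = [[-1, -9], [-2, 5]]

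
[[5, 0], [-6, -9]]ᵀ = [[5, -6], [0, -9]]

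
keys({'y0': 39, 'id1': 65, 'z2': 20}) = ['y0', 'id1', 'z2']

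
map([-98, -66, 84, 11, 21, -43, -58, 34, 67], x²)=[9604, 4356, 7056, 121, 441, 1849, 3364, 1156, 4489]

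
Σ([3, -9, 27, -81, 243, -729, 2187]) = 1641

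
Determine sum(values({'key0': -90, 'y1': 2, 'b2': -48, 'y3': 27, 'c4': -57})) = -166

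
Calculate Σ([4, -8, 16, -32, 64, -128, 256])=172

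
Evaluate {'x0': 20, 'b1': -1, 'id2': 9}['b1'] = -1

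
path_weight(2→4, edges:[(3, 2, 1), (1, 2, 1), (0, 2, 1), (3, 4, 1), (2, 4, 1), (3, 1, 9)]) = 1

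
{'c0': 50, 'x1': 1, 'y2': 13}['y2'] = 13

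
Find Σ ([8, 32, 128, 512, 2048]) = 8 + 32 + 128 + 512 + 2048
= 2728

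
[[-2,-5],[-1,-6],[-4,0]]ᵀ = [[-2, -1, -4], [-5, -6, 0]]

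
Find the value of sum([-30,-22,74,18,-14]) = 26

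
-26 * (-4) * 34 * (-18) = -63648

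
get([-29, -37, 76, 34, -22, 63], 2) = 76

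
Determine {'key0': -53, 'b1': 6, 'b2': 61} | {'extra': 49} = {'key0': -53, 'b1': 6, 'b2': 61, 'extra': 49}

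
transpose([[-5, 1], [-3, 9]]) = [[-5, -3], [1, 9]]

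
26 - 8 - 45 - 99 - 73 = -199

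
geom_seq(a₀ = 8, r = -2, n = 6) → a_0 = 8*(-2)^0 = 8
a_1 = 8*(-2)^1 = -16
a_2 = 8*(-2)^2 = 32
...
= [8, -16, 32, -64, 128, -256]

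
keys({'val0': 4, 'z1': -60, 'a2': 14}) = ['val0', 'z1', 'a2']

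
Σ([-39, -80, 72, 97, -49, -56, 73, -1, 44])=(-39) + (-80) + 72 + 97 + (-49) + (-56) + 73 + (-1) + 44
= 61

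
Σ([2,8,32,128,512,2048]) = 2 + 8 + 32 + 128 + 512 + 2048
= 2730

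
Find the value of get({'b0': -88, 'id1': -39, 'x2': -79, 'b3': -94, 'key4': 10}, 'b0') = -88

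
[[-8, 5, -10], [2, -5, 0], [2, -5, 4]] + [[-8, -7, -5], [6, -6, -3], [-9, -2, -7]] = [[-16, -2, -15], [8, -11, -3], [-7, -7, -3]]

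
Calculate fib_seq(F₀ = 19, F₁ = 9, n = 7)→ [19, 9, 28, 37, 65, 102, 167]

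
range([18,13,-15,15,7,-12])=33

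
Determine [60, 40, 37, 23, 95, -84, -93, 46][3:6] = [23, 95, -84]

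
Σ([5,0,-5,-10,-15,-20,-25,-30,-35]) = -135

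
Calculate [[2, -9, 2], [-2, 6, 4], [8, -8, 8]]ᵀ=[[2, -2, 8], [-9, 6, -8], [2, 4, 8]]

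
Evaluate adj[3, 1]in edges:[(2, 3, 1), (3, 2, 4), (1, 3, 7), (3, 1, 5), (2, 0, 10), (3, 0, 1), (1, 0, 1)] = 5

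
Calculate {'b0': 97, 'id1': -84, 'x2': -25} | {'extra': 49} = {'b0': 97, 'id1': -84, 'x2': -25, 'extra': 49}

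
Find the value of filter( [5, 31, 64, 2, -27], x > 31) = [64]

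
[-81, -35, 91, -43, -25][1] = -35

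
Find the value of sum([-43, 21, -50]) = -72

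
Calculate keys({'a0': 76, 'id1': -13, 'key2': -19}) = ['a0', 'id1', 'key2']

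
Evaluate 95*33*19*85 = 5063025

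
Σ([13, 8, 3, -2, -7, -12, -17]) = 13 + 8 + 3 + (-2) + (-7) + (-12) + (-17)
= -14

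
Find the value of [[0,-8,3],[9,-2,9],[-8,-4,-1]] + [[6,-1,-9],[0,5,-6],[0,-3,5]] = [[6, -9, -6], [9, 3, 3], [-8, -7, 4]]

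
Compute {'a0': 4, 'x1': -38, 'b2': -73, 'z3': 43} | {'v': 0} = {'a0': 4, 'x1': -38, 'b2': -73, 'z3': 43, 'v': 0}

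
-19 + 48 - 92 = -63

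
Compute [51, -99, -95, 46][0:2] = [51, -99]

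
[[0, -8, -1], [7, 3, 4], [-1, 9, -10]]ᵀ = [[0, 7, -1], [-8, 3, 9], [-1, 4, -10]]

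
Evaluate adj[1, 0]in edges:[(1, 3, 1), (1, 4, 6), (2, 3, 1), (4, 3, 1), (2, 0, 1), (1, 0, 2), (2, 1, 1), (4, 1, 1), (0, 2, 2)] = 2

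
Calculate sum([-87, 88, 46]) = (-87) + 88 + 46
= 47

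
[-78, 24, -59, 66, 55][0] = -78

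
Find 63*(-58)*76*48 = -13329792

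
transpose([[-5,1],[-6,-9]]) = [[-5, -6], [1, -9]]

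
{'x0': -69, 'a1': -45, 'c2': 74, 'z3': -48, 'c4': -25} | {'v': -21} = {'x0': -69, 'a1': -45, 'c2': 74, 'z3': -48, 'c4': -25, 'v': -21}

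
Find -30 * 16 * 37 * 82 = -1456320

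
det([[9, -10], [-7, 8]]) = 2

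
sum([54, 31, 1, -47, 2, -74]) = -33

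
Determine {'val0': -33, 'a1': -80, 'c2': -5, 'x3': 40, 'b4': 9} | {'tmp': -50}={'val0': -33, 'a1': -80, 'c2': -5, 'x3': 40, 'b4': 9, 'tmp': -50}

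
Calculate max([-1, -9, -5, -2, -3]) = -1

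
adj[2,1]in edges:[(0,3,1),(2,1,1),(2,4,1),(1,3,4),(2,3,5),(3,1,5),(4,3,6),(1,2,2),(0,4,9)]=1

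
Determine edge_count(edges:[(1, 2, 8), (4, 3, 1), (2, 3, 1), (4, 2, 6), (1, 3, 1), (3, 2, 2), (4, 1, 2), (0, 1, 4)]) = 8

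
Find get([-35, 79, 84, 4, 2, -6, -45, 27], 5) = -6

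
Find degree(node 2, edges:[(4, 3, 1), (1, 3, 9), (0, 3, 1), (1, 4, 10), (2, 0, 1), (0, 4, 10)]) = incident: (2,0)
= 1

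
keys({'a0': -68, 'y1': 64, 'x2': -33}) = ['a0', 'y1', 'x2']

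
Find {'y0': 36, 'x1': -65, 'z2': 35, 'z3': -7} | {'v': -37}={'y0': 36, 'x1': -65, 'z2': 35, 'z3': -7, 'v': -37}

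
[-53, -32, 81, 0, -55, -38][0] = -53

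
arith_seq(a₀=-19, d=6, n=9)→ a_0 = -19 + 0*6 = -19
a_1 = -19 + 1*6 = -13
a_2 = -19 + 2*6 = -7
...
= [-19, -13, -7, -1, 5, 11, 17, 23, 29]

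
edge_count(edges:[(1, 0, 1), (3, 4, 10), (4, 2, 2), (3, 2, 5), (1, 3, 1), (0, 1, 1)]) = 6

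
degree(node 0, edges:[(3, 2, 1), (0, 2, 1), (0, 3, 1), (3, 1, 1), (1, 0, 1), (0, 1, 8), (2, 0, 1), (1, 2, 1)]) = 5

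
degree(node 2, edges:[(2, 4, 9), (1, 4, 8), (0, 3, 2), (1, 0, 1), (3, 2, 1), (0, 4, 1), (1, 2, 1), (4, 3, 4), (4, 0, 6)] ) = incident: (2,4), (3,2), (1,2)
= 3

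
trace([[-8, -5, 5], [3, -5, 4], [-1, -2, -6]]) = diagonal: (-8) + (-5) + (-6)
= -19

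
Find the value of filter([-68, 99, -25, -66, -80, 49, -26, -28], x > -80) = [-68, 99, -25, -66, 49, -26, -28]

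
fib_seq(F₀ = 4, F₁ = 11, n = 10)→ [4, 11, 15, 26, 41, 67, 108, 175, 283, 458]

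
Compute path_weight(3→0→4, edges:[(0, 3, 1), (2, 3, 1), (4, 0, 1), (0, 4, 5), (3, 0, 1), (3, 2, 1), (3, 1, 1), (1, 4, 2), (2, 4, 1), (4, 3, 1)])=6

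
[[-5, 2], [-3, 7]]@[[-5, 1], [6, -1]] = C[0][0] = (-5)*(-5) + (2)*(6) = 37
C[0][1] = (-5)*(1) + (2)*(-1) = -7
C[1][0] = (-3)*(-5) + (7)*(6) = 57
C[1][1] = (-3)*(1) + (7)*(-1) = -10
= [[37, -7], [57, -10]]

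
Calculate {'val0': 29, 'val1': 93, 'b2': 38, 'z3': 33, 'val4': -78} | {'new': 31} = {'val0': 29, 'val1': 93, 'b2': 38, 'z3': 33, 'val4': -78, 'new': 31}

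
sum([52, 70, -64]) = 52 + 70 + (-64)
= 58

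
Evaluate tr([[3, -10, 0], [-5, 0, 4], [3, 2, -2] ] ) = 1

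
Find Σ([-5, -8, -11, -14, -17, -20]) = -75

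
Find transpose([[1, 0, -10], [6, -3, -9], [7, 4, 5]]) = [[1, 6, 7], [0, -3, 4], [-10, -9, 5]]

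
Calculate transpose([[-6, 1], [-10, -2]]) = [[-6, -10], [1, -2]]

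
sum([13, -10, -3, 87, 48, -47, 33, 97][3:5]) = slice → [87, 48]
87 + 48
= 135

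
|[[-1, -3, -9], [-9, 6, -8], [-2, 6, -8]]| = (1)*(-1)*det([[6, -8], [6, -8]]) + (-1)*(-3)*det([[-9, -8], [-2, -8]]) + (1)*(-9)*det([[-9, 6], [-2, 6]])
= 0 + 168 + 378
= 546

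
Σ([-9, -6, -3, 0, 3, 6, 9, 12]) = (-9) + (-6) + (-3) + 0 + 3 + 6 + 9 + 12
= 12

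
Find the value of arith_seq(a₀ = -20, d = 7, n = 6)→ [-20, -13, -6, 1, 8, 15]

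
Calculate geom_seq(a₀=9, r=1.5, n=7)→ a_0 = 9*1.5^0 = 9.0
a_1 = 9*1.5^1 = 13.5
a_2 = 9*1.5^2 = 20.25
...
= [9.0, 13.5, 20.25, 30.375, 45.5625, 68.34375, 102.515625]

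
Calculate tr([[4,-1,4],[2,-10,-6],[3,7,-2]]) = -8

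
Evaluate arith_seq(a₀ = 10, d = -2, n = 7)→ a_0 = 10 + 0*-2 = 10
a_1 = 10 + 1*-2 = 8
a_2 = 10 + 2*-2 = 6
...
= [10, 8, 6, 4, 2, 0, -2]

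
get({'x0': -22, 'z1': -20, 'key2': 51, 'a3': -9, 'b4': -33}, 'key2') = 51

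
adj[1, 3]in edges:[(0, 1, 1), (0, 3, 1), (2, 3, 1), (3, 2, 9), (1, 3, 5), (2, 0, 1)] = 5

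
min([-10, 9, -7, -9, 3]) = -10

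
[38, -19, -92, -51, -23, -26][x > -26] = keep x where x > -26: 38✓, -19✓, -92✗, -51✗, -23✓, -26✗
= [38, -19, -23]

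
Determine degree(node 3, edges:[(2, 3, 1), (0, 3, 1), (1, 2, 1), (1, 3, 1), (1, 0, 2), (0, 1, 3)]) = 3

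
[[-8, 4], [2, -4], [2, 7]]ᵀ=[[-8, 2, 2], [4, -4, 7]]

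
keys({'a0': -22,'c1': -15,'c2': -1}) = ['a0', 'c1', 'c2']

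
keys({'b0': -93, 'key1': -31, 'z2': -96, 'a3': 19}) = ['b0', 'key1', 'z2', 'a3']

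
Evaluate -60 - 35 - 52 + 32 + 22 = -93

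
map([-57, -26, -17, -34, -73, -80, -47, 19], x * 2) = [-114, -52, -34, -68, -146, -160, -94, 38]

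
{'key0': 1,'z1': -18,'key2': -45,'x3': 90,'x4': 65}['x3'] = 90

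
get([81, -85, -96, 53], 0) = 81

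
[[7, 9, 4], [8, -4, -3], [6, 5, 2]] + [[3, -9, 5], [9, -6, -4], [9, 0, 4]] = [[10, 0, 9], [17, -10, -7], [15, 5, 6]]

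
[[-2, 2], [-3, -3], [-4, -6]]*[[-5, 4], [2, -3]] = C[0][0] = (-2)*(-5) + (2)*(2) = 14
C[0][1] = (-2)*(4) + (2)*(-3) = -14
C[1][0] = (-3)*(-5) + (-3)*(2) = 9
C[1][1] = (-3)*(4) + (-3)*(-3) = -3
C[2][0] = (-4)*(-5) + (-6)*(2) = 8
C[2][1] = (-4)*(4) + (-6)*(-3) = 2
= [[14, -14], [9, -3], [8, 2]]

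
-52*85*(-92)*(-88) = -35784320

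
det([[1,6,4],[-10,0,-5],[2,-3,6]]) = 405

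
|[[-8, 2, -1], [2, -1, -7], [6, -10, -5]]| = (1)*(-8)*det([[-1, -7], [-10, -5]]) + (-1)*(2)*det([[2, -7], [6, -5]]) + (1)*(-1)*det([[2, -1], [6, -10]])
= 520 + -64 + 14
= 470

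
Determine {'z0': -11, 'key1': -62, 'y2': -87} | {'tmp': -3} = {'z0': -11, 'key1': -62, 'y2': -87, 'tmp': -3}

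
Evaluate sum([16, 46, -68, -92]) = -98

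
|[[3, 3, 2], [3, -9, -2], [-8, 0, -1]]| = (1)*(3)*det([[-9, -2], [0, -1]]) + (-1)*(3)*det([[3, -2], [-8, -1]]) + (1)*(2)*det([[3, -9], [-8, 0]])
= 27 + 57 + -144
= -60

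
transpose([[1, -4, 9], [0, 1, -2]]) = [[1, 0], [-4, 1], [9, -2]]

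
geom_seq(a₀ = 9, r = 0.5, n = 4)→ [9.0, 4.5, 2.25, 1.125]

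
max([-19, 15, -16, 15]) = 15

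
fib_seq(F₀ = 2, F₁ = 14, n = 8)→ F_2 = F_1 + F_0 = 16
F_3 = F_2 + F_1 = 30
F_4 = F_3 + F_2 = 46
...
= [2, 14, 16, 30, 46, 76, 122, 198]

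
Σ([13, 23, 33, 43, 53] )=165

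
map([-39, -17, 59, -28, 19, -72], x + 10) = -39+10=-29, -17+10=-7, 59+10=69, -28+10=-18, 19+10=29, -72+10=-62
= [-29, -7, 69, -18, 29, -62]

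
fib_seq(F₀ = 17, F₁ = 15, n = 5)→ [17, 15, 32, 47, 79]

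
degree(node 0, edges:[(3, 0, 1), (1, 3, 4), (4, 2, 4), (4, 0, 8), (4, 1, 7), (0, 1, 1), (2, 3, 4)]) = 3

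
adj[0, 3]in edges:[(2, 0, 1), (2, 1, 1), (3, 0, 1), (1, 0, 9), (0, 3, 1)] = 1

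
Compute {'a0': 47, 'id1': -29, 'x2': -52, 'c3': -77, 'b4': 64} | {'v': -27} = {'a0': 47, 'id1': -29, 'x2': -52, 'c3': -77, 'b4': 64, 'v': -27}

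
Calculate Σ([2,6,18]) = 2 + 6 + 18
= 26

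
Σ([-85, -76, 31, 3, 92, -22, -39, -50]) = (-85) + (-76) + 31 + 3 + 92 + (-22) + (-39) + (-50)
= -146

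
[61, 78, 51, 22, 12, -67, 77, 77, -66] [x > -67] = keep x where x > -67: 61✓, 78✓, 51✓, 22✓, 12✓, -67✗, 77✓, 77✓, -66✓
= [61, 78, 51, 22, 12, 77, 77, -66]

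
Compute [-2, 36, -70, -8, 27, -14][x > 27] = [36]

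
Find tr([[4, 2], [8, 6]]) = 10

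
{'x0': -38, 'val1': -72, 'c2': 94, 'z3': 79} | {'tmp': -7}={'x0': -38, 'val1': -72, 'c2': 94, 'z3': 79, 'tmp': -7}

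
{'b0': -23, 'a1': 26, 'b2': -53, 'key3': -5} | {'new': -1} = {'b0': -23, 'a1': 26, 'b2': -53, 'key3': -5, 'new': -1}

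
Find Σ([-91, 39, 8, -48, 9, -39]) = (-91) + 39 + 8 + (-48) + 9 + (-39)
= -122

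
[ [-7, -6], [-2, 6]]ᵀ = [[-7, -2], [-6, 6]]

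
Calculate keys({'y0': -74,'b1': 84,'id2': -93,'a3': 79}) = ['y0', 'b1', 'id2', 'a3']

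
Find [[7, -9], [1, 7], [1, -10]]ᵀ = [[7, 1, 1], [-9, 7, -10]]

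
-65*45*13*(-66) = 2509650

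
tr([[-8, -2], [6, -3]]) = -11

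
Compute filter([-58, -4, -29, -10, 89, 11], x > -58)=keep x where x > -58: -58✗, -4✓, -29✓, -10✓, 89✓, 11✓
= [-4, -29, -10, 89, 11]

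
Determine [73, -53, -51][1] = -53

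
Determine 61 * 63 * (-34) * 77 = -10060974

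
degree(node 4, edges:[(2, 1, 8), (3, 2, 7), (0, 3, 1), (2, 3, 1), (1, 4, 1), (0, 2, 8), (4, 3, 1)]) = 2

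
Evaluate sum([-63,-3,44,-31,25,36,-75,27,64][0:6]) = 8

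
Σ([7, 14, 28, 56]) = 105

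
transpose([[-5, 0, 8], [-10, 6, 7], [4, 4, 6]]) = [[-5, -10, 4], [0, 6, 4], [8, 7, 6]]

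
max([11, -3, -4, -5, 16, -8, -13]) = 16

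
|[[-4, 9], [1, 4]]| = (-4)*(4) - (9)*(1)
= -25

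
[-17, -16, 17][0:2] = [-17, -16]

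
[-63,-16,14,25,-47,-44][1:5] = [-16, 14, 25, -47]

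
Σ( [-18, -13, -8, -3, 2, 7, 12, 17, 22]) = (-18) + (-13) + (-8) + (-3) + 2 + 7 + 12 + 17 + 22
= 18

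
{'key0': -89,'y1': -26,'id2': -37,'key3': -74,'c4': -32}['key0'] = -89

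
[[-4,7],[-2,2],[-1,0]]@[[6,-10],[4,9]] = [[4, 103], [-4, 38], [-6, 10]]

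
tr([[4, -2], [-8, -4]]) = diagonal: 4 + (-4)
= 0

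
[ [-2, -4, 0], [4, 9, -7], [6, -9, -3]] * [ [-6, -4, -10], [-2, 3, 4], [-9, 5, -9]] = C[0][0] = (-2)*(-6) + (-4)*(-2) + (0)*(-9) = 20
C[0][1] = (-2)*(-4) + (-4)*(3) + (0)*(5) = -4
C[0][2] = (-2)*(-10) + (-4)*(4) + (0)*(-9) = 4
C[1][0] = (4)*(-6) + (9)*(-2) + (-7)*(-9) = 21
C[1][1] = (4)*(-4) + (9)*(3) + (-7)*(5) = -24
C[1][2] = (4)*(-10) + (9)*(4) + (-7)*(-9) = 59
... (3 more cells)
= [[20, -4, 4], [21, -24, 59], [9, -66, -69]]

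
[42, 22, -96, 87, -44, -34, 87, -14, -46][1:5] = [22, -96, 87, -44]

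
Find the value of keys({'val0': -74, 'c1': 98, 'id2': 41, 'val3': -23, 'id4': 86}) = ['val0', 'c1', 'id2', 'val3', 'id4']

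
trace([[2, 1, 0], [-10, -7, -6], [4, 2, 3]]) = -2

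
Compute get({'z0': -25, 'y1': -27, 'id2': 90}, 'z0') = -25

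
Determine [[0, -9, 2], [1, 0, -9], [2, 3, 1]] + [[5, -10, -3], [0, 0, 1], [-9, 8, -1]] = [[5, -19, -1], [1, 0, -8], [-7, 11, 0]]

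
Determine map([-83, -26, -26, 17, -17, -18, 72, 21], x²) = [6889, 676, 676, 289, 289, 324, 5184, 441]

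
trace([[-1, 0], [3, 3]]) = 2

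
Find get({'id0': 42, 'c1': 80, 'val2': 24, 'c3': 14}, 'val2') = 24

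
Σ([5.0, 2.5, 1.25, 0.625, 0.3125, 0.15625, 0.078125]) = 5.0 + 2.5 + 1.25 + 0.625 + 0.3125 + 0.15625 + 0.078125
= 9.921875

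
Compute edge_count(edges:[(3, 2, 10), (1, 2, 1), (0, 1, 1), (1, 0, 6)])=4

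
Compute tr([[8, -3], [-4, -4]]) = 4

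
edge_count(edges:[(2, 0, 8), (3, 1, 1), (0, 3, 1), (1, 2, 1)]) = 4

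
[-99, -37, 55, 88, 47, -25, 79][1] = -37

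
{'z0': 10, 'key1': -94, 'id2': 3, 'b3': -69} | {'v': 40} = {'z0': 10, 'key1': -94, 'id2': 3, 'b3': -69, 'v': 40}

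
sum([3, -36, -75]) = 3 + (-36) + (-75)
= -108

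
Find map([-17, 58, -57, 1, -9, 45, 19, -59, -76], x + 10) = -17+10=-7, 58+10=68, -57+10=-47, 1+10=11, -9+10=1, 45+10=55, 19+10=29, -59+10=-49, -76+10=-66
= [-7, 68, -47, 11, 1, 55, 29, -49, -66]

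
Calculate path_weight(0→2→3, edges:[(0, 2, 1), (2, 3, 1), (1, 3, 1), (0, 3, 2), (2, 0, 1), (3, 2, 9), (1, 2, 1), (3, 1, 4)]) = w(0→2)=1 + w(2→3)=1
= 2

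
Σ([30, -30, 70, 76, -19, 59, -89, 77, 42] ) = 30 + (-30) + 70 + 76 + (-19) + 59 + (-89) + 77 + 42
= 216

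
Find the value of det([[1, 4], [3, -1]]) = (1)*(-1) - (4)*(3)
= -13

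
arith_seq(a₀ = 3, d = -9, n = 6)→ [3, -6, -15, -24, -33, -42]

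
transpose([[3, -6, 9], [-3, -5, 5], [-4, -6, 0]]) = [[3, -3, -4], [-6, -5, -6], [9, 5, 0]]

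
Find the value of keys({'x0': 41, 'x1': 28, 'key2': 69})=['x0', 'x1', 'key2']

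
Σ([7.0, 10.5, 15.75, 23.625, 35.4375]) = 92.3125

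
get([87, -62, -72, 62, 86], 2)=-72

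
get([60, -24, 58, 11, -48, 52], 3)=11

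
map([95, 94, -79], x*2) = [190, 188, -158]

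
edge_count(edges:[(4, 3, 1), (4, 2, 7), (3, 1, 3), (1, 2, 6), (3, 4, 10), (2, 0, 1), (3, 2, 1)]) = 7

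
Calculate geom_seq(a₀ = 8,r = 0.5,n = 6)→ [8.0, 4.0, 2.0, 1.0, 0.5, 0.25]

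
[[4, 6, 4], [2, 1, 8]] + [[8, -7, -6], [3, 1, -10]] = [[12, -1, -2], [5, 2, -2]]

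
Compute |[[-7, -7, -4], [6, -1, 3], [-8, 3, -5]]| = (1)*(-7)*det([[-1, 3], [3, -5]]) + (-1)*(-7)*det([[6, 3], [-8, -5]]) + (1)*(-4)*det([[6, -1], [-8, 3]])
= 28 + -42 + -40
= -54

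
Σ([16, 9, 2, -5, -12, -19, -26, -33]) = 16 + 9 + 2 + (-5) + (-12) + (-19) + (-26) + (-33)
= -68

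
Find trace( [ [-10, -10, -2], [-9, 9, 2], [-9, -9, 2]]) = diagonal: (-10) + 9 + 2
= 1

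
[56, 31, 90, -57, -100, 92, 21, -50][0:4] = [56, 31, 90, -57]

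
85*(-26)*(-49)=108290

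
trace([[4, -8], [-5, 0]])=diagonal: 4 + 0
= 4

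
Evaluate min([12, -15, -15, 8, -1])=-15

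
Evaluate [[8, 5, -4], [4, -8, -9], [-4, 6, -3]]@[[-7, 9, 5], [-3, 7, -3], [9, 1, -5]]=[[-107, 103, 45], [-85, -29, 89], [-17, 3, -23]]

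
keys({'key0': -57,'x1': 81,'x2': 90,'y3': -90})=['key0', 'x1', 'x2', 'y3']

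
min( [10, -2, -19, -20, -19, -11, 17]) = -20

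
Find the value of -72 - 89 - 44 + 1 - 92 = -296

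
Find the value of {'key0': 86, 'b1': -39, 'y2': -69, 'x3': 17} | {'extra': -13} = {'key0': 86, 'b1': -39, 'y2': -69, 'x3': 17, 'extra': -13}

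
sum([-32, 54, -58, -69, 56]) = (-32) + 54 + (-58) + (-69) + 56
= -49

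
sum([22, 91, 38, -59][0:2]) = 113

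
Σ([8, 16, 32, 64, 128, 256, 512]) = 8 + 16 + 32 + 64 + 128 + 256 + 512
= 1016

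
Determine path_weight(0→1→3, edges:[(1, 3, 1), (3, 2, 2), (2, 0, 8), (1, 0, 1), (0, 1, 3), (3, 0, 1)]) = w(0→1)=3 + w(1→3)=1
= 4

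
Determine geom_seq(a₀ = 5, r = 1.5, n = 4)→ a_0 = 5*1.5^0 = 5.0
a_1 = 5*1.5^1 = 7.5
a_2 = 5*1.5^2 = 11.25
...
= [5.0, 7.5, 11.25, 16.875]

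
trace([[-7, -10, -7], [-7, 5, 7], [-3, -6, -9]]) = -11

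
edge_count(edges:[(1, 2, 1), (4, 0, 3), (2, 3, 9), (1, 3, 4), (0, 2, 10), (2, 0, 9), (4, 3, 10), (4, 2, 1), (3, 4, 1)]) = 9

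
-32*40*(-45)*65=3744000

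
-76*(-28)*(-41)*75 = -6543600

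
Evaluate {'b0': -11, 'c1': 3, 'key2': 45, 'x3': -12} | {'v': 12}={'b0': -11, 'c1': 3, 'key2': 45, 'x3': -12, 'v': 12}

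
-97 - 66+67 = -96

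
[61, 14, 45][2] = 45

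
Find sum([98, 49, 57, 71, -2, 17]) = 98 + 49 + 57 + 71 + (-2) + 17
= 290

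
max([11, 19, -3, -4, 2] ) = 19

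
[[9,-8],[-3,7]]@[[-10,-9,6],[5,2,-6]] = [[-130, -97, 102], [65, 41, -60]]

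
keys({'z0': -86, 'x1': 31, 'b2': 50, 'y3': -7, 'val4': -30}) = ['z0', 'x1', 'b2', 'y3', 'val4']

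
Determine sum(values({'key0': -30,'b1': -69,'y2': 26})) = -73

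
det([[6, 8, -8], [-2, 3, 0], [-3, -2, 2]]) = -36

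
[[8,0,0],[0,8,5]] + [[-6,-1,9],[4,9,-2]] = [[2, -1, 9], [4, 17, 3]]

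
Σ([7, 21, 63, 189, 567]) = 7 + 21 + 63 + 189 + 567
= 847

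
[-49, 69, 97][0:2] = [-49, 69]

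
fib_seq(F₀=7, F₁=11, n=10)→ F_2 = F_1 + F_0 = 18
F_3 = F_2 + F_1 = 29
F_4 = F_3 + F_2 = 47
...
= [7, 11, 18, 29, 47, 76, 123, 199, 322, 521]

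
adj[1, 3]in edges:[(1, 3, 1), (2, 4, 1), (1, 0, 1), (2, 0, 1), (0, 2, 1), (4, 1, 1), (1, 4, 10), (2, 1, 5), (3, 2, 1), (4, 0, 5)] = 1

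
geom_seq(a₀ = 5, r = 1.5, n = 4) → a_0 = 5*1.5^0 = 5.0
a_1 = 5*1.5^1 = 7.5
a_2 = 5*1.5^2 = 11.25
...
= [5.0, 7.5, 11.25, 16.875]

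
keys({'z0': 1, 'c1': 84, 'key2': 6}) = ['z0', 'c1', 'key2']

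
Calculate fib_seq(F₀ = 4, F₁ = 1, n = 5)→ [4, 1, 5, 6, 11]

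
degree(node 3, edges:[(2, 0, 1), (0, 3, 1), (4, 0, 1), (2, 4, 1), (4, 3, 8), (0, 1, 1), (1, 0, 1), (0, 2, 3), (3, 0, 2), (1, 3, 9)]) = incident: (0,3), (4,3), (3,0), (1,3)
= 4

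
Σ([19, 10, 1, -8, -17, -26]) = -21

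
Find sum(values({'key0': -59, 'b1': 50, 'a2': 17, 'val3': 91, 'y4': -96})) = 3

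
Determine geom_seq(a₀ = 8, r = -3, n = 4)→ [8, -24, 72, -216]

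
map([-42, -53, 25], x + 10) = -42+10=-32, -53+10=-43, 25+10=35
= [-32, -43, 35]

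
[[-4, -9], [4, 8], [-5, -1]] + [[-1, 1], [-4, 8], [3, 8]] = [[-5, -8], [0, 16], [-2, 7]]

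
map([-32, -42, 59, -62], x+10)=[-22, -32, 69, -52]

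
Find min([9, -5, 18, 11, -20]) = -20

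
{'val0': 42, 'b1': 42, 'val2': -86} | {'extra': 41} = {'val0': 42, 'b1': 42, 'val2': -86, 'extra': 41}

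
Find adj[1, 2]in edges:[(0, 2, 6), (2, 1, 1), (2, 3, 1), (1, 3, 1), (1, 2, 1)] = 1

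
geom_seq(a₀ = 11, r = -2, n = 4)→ a_0 = 11*(-2)^0 = 11
a_1 = 11*(-2)^1 = -22
a_2 = 11*(-2)^2 = 44
...
= [11, -22, 44, -88]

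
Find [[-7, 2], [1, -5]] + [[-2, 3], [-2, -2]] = [[-9, 5], [-1, -7]]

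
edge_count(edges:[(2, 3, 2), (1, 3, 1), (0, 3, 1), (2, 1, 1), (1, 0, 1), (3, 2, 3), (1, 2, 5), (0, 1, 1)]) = 8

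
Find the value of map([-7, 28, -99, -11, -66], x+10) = [3, 38, -89, -1, -56]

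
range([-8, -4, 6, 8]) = 16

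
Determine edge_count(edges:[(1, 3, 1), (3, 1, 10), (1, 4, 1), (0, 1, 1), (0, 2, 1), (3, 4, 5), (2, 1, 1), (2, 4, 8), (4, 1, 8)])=9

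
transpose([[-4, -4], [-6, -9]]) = [[-4, -6], [-4, -9]]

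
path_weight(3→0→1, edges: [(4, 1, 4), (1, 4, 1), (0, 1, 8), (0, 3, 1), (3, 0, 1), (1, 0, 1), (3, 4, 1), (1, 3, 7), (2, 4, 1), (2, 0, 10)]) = w(3→0)=1 + w(0→1)=8
= 9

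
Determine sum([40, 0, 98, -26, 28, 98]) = 40 + 0 + 98 + (-26) + 28 + 98
= 238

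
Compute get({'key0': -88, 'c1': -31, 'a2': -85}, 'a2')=-85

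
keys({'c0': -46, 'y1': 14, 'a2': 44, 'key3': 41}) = ['c0', 'y1', 'a2', 'key3']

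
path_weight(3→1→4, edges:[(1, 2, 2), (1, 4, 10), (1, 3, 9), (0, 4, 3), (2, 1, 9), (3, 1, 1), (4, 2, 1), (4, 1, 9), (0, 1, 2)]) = 11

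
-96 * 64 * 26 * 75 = -11980800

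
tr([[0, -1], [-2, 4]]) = diagonal: 0 + 4
= 4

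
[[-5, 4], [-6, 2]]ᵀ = [[-5, -6], [4, 2]]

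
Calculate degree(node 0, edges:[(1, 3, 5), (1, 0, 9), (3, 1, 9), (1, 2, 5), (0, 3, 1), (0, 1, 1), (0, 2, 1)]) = 4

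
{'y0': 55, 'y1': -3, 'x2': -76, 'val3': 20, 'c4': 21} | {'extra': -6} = {'y0': 55, 'y1': -3, 'x2': -76, 'val3': 20, 'c4': 21, 'extra': -6}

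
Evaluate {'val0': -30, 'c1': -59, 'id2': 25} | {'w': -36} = {'val0': -30, 'c1': -59, 'id2': 25, 'w': -36}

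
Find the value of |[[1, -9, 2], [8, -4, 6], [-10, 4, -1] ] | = (1)*(1)*det([[-4, 6], [4, -1]]) + (-1)*(-9)*det([[8, 6], [-10, -1]]) + (1)*(2)*det([[8, -4], [-10, 4]])
= -20 + 468 + -16
= 432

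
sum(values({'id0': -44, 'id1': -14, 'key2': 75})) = (-44) + (-14) + 75
= 17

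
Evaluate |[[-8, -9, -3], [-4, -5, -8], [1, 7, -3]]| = (1)*(-8)*det([[-5, -8], [7, -3]]) + (-1)*(-9)*det([[-4, -8], [1, -3]]) + (1)*(-3)*det([[-4, -5], [1, 7]])
= -568 + 180 + 69
= -319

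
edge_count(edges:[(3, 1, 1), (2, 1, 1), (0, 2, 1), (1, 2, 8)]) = 4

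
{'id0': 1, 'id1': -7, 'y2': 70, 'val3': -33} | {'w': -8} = {'id0': 1, 'id1': -7, 'y2': 70, 'val3': -33, 'w': -8}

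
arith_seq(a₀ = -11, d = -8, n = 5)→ a_0 = -11 + 0*-8 = -11
a_1 = -11 + 1*-8 = -19
a_2 = -11 + 2*-8 = -27
...
= [-11, -19, -27, -35, -43]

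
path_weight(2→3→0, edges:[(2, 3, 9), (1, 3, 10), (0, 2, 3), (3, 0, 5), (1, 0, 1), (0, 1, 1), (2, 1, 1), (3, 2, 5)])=14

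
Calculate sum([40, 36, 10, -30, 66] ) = 40 + 36 + 10 + (-30) + 66
= 122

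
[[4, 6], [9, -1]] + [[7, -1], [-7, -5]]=[[11, 5], [2, -6]]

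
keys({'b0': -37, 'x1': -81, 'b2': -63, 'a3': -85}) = ['b0', 'x1', 'b2', 'a3']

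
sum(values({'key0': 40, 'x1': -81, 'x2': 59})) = 18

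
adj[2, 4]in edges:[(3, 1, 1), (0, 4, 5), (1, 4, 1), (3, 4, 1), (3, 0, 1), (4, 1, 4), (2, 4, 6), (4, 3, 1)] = 6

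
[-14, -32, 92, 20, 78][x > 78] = keep x where x > 78: -14✗, -32✗, 92✓, 20✗, 78✗
= [92]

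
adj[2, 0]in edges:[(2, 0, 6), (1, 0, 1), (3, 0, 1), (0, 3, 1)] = 6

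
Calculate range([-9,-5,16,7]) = 25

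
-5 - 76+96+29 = 44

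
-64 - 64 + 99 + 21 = -8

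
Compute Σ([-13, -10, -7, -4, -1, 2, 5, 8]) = -20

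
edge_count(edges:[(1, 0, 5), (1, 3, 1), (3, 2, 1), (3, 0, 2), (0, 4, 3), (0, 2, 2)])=6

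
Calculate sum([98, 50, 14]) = 162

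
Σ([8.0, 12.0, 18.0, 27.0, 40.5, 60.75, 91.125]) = 257.375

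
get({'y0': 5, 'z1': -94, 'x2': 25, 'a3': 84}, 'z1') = -94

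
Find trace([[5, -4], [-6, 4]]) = diagonal: 5 + 4
= 9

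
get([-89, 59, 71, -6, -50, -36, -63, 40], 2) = 71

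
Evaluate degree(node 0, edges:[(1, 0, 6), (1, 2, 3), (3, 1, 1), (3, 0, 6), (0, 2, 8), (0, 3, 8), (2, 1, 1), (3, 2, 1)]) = 4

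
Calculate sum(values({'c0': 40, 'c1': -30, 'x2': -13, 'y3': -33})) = 40 + (-30) + (-13) + (-33)
= -36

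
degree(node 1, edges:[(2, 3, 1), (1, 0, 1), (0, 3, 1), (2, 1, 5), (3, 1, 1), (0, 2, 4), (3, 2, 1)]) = incident: (1,0), (2,1), (3,1)
= 3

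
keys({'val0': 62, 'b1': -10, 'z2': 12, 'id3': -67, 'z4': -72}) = ['val0', 'b1', 'z2', 'id3', 'z4']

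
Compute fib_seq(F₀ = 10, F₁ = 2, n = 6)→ F_2 = F_1 + F_0 = 12
F_3 = F_2 + F_1 = 14
F_4 = F_3 + F_2 = 26
...
= [10, 2, 12, 14, 26, 40]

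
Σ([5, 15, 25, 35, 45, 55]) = 5 + 15 + 25 + 35 + 45 + 55
= 180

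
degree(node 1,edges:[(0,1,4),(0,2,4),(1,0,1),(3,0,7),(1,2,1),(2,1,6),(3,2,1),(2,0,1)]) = 4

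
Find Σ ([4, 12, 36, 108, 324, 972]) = 1456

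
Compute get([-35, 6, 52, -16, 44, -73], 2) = 52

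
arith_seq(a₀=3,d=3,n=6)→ a_0 = 3 + 0*3 = 3
a_1 = 3 + 1*3 = 6
a_2 = 3 + 2*3 = 9
...
= [3, 6, 9, 12, 15, 18]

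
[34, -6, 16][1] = -6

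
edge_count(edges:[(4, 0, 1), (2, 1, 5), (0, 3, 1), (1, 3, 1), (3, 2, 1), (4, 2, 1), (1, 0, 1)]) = 7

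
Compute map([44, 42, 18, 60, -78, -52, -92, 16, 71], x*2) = [88, 84, 36, 120, -156, -104, -184, 32, 142]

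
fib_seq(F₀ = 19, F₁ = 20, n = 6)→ [19, 20, 39, 59, 98, 157]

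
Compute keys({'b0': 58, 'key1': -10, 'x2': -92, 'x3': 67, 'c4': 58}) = ['b0', 'key1', 'x2', 'x3', 'c4']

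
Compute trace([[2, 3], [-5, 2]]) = diagonal: 2 + 2
= 4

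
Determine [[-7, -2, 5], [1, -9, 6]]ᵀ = [[-7, 1], [-2, -9], [5, 6]]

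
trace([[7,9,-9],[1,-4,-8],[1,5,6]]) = diagonal: 7 + (-4) + 6
= 9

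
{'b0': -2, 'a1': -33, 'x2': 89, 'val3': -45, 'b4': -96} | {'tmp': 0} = {'b0': -2, 'a1': -33, 'x2': 89, 'val3': -45, 'b4': -96, 'tmp': 0}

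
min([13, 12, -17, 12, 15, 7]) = -17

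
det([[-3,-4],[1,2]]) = -2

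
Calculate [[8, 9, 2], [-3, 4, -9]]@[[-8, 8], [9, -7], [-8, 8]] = [[1, 17], [132, -124]]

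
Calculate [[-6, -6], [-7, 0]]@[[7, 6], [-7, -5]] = C[0][0] = (-6)*(7) + (-6)*(-7) = 0
C[0][1] = (-6)*(6) + (-6)*(-5) = -6
C[1][0] = (-7)*(7) + (0)*(-7) = -49
C[1][1] = (-7)*(6) + (0)*(-5) = -42
= [[0, -6], [-49, -42]]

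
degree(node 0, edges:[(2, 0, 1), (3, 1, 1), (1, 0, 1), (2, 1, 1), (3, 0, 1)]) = 3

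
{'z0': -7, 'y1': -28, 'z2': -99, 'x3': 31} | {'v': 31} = {'z0': -7, 'y1': -28, 'z2': -99, 'x3': 31, 'v': 31}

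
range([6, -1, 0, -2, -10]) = 16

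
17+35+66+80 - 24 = 174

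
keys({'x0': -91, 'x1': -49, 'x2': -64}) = ['x0', 'x1', 'x2']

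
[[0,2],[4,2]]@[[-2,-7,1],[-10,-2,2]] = C[0][0] = (0)*(-2) + (2)*(-10) = -20
C[0][1] = (0)*(-7) + (2)*(-2) = -4
C[0][2] = (0)*(1) + (2)*(2) = 4
C[1][0] = (4)*(-2) + (2)*(-10) = -28
C[1][1] = (4)*(-7) + (2)*(-2) = -32
C[1][2] = (4)*(1) + (2)*(2) = 8
= [[-20, -4, 4], [-28, -32, 8]]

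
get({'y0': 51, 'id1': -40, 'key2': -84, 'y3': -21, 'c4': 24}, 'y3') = -21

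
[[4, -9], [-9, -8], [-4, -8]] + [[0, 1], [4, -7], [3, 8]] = [[4, -8], [-5, -15], [-1, 0]]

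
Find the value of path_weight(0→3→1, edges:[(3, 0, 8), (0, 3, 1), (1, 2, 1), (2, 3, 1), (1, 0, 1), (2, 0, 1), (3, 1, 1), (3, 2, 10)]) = 2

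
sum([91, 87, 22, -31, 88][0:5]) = slice → [91, 87, 22, -31, 88]
91 + 87 + 22 + (-31) + 88
= 257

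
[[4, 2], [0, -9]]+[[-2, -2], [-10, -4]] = [[2, 0], [-10, -13]]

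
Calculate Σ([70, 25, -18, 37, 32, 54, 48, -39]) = 70 + 25 + (-18) + 37 + 32 + 54 + 48 + (-39)
= 209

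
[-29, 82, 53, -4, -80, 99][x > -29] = keep x where x > -29: -29✗, 82✓, 53✓, -4✓, -80✗, 99✓
= [82, 53, -4, 99]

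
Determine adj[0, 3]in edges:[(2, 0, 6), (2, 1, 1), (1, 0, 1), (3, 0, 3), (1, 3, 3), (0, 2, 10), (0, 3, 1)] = 1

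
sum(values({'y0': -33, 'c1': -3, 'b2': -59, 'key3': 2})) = -93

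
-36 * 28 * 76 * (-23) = 1761984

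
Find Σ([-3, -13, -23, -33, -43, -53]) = -168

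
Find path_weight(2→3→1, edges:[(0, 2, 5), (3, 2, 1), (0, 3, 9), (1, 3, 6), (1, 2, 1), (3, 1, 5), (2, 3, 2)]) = 7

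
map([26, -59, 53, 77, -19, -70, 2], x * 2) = [52, -118, 106, 154, -38, -140, 4]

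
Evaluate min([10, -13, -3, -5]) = -13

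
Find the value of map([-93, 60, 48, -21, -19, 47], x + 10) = -93+10=-83, 60+10=70, 48+10=58, -21+10=-11, -19+10=-9, 47+10=57
= [-83, 70, 58, -11, -9, 57]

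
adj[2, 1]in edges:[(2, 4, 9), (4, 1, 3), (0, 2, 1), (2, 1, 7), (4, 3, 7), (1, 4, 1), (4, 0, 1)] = 7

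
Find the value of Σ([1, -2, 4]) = 1 + -2 + 4
= 3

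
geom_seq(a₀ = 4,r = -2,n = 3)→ a_0 = 4*(-2)^0 = 4
a_1 = 4*(-2)^1 = -8
a_2 = 4*(-2)^2 = 16
= [4, -8, 16]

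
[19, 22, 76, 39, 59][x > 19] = [22, 76, 39, 59]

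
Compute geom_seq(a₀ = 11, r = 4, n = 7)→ [11, 44, 176, 704, 2816, 11264, 45056]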